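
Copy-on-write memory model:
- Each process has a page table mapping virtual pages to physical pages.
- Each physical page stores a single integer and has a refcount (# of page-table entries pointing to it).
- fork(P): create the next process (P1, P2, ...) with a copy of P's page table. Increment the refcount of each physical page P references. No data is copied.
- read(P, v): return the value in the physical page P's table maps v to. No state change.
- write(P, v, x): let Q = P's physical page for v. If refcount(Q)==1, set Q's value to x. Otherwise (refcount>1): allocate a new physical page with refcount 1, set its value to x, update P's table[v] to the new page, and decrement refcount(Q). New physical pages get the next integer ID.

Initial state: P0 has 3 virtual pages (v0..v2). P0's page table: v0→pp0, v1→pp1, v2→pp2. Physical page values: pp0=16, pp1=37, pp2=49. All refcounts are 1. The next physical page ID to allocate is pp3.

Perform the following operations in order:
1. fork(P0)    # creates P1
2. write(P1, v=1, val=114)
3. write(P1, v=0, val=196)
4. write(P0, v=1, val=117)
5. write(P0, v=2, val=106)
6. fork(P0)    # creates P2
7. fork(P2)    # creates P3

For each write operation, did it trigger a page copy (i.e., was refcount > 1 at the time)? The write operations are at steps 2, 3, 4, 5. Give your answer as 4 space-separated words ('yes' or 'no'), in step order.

Op 1: fork(P0) -> P1. 3 ppages; refcounts: pp0:2 pp1:2 pp2:2
Op 2: write(P1, v1, 114). refcount(pp1)=2>1 -> COPY to pp3. 4 ppages; refcounts: pp0:2 pp1:1 pp2:2 pp3:1
Op 3: write(P1, v0, 196). refcount(pp0)=2>1 -> COPY to pp4. 5 ppages; refcounts: pp0:1 pp1:1 pp2:2 pp3:1 pp4:1
Op 4: write(P0, v1, 117). refcount(pp1)=1 -> write in place. 5 ppages; refcounts: pp0:1 pp1:1 pp2:2 pp3:1 pp4:1
Op 5: write(P0, v2, 106). refcount(pp2)=2>1 -> COPY to pp5. 6 ppages; refcounts: pp0:1 pp1:1 pp2:1 pp3:1 pp4:1 pp5:1
Op 6: fork(P0) -> P2. 6 ppages; refcounts: pp0:2 pp1:2 pp2:1 pp3:1 pp4:1 pp5:2
Op 7: fork(P2) -> P3. 6 ppages; refcounts: pp0:3 pp1:3 pp2:1 pp3:1 pp4:1 pp5:3

yes yes no yes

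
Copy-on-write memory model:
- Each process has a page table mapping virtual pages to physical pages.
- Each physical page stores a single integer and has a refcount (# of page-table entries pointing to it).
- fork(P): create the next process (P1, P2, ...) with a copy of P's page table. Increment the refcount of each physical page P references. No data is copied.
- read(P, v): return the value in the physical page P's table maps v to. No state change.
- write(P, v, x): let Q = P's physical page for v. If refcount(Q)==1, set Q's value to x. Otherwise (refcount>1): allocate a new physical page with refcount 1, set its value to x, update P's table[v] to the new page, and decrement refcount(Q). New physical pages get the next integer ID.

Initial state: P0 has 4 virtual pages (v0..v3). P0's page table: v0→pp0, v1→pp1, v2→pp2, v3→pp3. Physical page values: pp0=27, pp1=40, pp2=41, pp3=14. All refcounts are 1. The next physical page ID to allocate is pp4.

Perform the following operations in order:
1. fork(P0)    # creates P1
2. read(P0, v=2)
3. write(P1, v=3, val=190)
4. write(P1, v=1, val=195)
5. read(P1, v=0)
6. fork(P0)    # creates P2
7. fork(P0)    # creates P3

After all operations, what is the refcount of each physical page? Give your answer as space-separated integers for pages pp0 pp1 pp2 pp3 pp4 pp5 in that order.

Op 1: fork(P0) -> P1. 4 ppages; refcounts: pp0:2 pp1:2 pp2:2 pp3:2
Op 2: read(P0, v2) -> 41. No state change.
Op 3: write(P1, v3, 190). refcount(pp3)=2>1 -> COPY to pp4. 5 ppages; refcounts: pp0:2 pp1:2 pp2:2 pp3:1 pp4:1
Op 4: write(P1, v1, 195). refcount(pp1)=2>1 -> COPY to pp5. 6 ppages; refcounts: pp0:2 pp1:1 pp2:2 pp3:1 pp4:1 pp5:1
Op 5: read(P1, v0) -> 27. No state change.
Op 6: fork(P0) -> P2. 6 ppages; refcounts: pp0:3 pp1:2 pp2:3 pp3:2 pp4:1 pp5:1
Op 7: fork(P0) -> P3. 6 ppages; refcounts: pp0:4 pp1:3 pp2:4 pp3:3 pp4:1 pp5:1

Answer: 4 3 4 3 1 1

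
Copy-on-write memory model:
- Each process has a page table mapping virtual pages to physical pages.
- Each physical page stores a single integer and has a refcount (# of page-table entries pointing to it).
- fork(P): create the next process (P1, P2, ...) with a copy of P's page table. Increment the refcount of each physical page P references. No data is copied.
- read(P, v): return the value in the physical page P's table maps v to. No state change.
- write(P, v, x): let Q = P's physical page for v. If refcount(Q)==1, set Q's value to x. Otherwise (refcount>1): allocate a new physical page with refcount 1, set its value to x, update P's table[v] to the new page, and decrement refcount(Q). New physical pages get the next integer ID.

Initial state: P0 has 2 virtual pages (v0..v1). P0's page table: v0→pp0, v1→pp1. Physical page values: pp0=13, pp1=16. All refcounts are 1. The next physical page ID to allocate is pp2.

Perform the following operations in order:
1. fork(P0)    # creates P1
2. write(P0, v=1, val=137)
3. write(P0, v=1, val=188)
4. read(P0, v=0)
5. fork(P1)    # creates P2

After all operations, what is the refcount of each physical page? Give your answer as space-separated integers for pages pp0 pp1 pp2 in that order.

Op 1: fork(P0) -> P1. 2 ppages; refcounts: pp0:2 pp1:2
Op 2: write(P0, v1, 137). refcount(pp1)=2>1 -> COPY to pp2. 3 ppages; refcounts: pp0:2 pp1:1 pp2:1
Op 3: write(P0, v1, 188). refcount(pp2)=1 -> write in place. 3 ppages; refcounts: pp0:2 pp1:1 pp2:1
Op 4: read(P0, v0) -> 13. No state change.
Op 5: fork(P1) -> P2. 3 ppages; refcounts: pp0:3 pp1:2 pp2:1

Answer: 3 2 1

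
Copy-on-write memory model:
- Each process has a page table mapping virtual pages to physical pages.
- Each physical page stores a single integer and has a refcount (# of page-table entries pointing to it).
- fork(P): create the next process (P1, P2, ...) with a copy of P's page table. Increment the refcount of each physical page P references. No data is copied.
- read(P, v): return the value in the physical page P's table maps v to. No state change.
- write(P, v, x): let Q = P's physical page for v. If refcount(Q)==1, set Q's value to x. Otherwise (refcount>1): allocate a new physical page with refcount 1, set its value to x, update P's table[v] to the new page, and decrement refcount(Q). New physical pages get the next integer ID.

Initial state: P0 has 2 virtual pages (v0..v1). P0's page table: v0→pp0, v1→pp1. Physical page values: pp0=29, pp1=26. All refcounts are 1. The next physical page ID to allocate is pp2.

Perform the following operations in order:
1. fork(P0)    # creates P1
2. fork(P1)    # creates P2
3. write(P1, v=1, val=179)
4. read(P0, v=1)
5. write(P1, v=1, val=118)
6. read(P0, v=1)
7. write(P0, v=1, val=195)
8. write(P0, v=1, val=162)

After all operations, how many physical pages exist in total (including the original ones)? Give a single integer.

Op 1: fork(P0) -> P1. 2 ppages; refcounts: pp0:2 pp1:2
Op 2: fork(P1) -> P2. 2 ppages; refcounts: pp0:3 pp1:3
Op 3: write(P1, v1, 179). refcount(pp1)=3>1 -> COPY to pp2. 3 ppages; refcounts: pp0:3 pp1:2 pp2:1
Op 4: read(P0, v1) -> 26. No state change.
Op 5: write(P1, v1, 118). refcount(pp2)=1 -> write in place. 3 ppages; refcounts: pp0:3 pp1:2 pp2:1
Op 6: read(P0, v1) -> 26. No state change.
Op 7: write(P0, v1, 195). refcount(pp1)=2>1 -> COPY to pp3. 4 ppages; refcounts: pp0:3 pp1:1 pp2:1 pp3:1
Op 8: write(P0, v1, 162). refcount(pp3)=1 -> write in place. 4 ppages; refcounts: pp0:3 pp1:1 pp2:1 pp3:1

Answer: 4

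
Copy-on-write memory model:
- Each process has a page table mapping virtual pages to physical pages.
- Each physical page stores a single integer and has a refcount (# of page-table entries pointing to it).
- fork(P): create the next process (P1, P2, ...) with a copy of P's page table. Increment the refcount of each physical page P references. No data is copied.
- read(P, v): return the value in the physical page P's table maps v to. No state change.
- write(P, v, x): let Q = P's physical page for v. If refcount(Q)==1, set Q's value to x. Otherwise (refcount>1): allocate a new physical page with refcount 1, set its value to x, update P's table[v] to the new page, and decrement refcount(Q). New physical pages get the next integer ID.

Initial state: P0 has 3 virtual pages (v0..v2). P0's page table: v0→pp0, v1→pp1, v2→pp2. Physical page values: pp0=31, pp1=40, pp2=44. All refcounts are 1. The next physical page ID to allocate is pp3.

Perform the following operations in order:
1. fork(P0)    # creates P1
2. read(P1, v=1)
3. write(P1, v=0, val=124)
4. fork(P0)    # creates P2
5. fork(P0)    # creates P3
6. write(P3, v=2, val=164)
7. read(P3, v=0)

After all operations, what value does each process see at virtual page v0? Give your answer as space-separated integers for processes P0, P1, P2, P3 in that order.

Op 1: fork(P0) -> P1. 3 ppages; refcounts: pp0:2 pp1:2 pp2:2
Op 2: read(P1, v1) -> 40. No state change.
Op 3: write(P1, v0, 124). refcount(pp0)=2>1 -> COPY to pp3. 4 ppages; refcounts: pp0:1 pp1:2 pp2:2 pp3:1
Op 4: fork(P0) -> P2. 4 ppages; refcounts: pp0:2 pp1:3 pp2:3 pp3:1
Op 5: fork(P0) -> P3. 4 ppages; refcounts: pp0:3 pp1:4 pp2:4 pp3:1
Op 6: write(P3, v2, 164). refcount(pp2)=4>1 -> COPY to pp4. 5 ppages; refcounts: pp0:3 pp1:4 pp2:3 pp3:1 pp4:1
Op 7: read(P3, v0) -> 31. No state change.
P0: v0 -> pp0 = 31
P1: v0 -> pp3 = 124
P2: v0 -> pp0 = 31
P3: v0 -> pp0 = 31

Answer: 31 124 31 31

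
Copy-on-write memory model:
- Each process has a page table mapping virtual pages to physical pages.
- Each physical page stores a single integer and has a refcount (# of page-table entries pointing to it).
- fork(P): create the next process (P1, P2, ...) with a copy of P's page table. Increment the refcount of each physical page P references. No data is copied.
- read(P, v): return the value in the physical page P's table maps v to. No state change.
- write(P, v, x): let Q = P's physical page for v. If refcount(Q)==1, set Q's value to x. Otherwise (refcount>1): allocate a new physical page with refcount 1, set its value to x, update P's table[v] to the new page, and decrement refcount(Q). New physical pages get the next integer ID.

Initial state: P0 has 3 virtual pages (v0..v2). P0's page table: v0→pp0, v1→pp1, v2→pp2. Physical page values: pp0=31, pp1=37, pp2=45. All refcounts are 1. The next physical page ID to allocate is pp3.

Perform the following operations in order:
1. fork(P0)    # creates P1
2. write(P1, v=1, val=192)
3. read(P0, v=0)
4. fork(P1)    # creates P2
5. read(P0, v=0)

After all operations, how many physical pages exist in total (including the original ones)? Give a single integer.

Op 1: fork(P0) -> P1. 3 ppages; refcounts: pp0:2 pp1:2 pp2:2
Op 2: write(P1, v1, 192). refcount(pp1)=2>1 -> COPY to pp3. 4 ppages; refcounts: pp0:2 pp1:1 pp2:2 pp3:1
Op 3: read(P0, v0) -> 31. No state change.
Op 4: fork(P1) -> P2. 4 ppages; refcounts: pp0:3 pp1:1 pp2:3 pp3:2
Op 5: read(P0, v0) -> 31. No state change.

Answer: 4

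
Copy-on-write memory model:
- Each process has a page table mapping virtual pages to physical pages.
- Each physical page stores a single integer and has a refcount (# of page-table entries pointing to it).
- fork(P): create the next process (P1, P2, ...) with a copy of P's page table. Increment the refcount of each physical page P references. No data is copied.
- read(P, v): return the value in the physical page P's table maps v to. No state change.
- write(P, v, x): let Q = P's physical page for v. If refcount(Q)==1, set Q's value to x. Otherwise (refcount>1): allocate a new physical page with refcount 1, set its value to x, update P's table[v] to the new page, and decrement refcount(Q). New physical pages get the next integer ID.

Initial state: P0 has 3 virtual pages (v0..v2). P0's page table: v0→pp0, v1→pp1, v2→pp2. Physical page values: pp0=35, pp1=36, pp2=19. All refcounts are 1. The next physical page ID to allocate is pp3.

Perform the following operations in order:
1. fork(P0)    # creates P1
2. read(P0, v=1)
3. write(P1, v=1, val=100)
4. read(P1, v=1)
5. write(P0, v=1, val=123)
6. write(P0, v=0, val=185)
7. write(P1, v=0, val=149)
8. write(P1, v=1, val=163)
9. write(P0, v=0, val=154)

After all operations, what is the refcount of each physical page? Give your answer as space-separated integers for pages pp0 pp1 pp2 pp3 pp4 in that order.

Answer: 1 1 2 1 1

Derivation:
Op 1: fork(P0) -> P1. 3 ppages; refcounts: pp0:2 pp1:2 pp2:2
Op 2: read(P0, v1) -> 36. No state change.
Op 3: write(P1, v1, 100). refcount(pp1)=2>1 -> COPY to pp3. 4 ppages; refcounts: pp0:2 pp1:1 pp2:2 pp3:1
Op 4: read(P1, v1) -> 100. No state change.
Op 5: write(P0, v1, 123). refcount(pp1)=1 -> write in place. 4 ppages; refcounts: pp0:2 pp1:1 pp2:2 pp3:1
Op 6: write(P0, v0, 185). refcount(pp0)=2>1 -> COPY to pp4. 5 ppages; refcounts: pp0:1 pp1:1 pp2:2 pp3:1 pp4:1
Op 7: write(P1, v0, 149). refcount(pp0)=1 -> write in place. 5 ppages; refcounts: pp0:1 pp1:1 pp2:2 pp3:1 pp4:1
Op 8: write(P1, v1, 163). refcount(pp3)=1 -> write in place. 5 ppages; refcounts: pp0:1 pp1:1 pp2:2 pp3:1 pp4:1
Op 9: write(P0, v0, 154). refcount(pp4)=1 -> write in place. 5 ppages; refcounts: pp0:1 pp1:1 pp2:2 pp3:1 pp4:1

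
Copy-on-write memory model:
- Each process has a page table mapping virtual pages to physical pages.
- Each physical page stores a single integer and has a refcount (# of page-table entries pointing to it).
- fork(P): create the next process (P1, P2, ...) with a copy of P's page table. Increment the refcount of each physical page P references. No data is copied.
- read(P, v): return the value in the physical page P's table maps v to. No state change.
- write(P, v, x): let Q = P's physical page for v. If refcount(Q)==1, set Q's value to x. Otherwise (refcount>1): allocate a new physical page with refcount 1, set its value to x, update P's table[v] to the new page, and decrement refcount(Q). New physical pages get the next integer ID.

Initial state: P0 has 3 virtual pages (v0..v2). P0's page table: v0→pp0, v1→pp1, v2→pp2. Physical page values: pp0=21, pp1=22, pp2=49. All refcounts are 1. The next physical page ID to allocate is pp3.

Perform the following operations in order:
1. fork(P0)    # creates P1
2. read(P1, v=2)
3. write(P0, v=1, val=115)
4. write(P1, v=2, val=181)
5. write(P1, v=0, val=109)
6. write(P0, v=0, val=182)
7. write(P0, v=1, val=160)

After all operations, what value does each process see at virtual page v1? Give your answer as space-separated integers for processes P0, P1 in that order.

Answer: 160 22

Derivation:
Op 1: fork(P0) -> P1. 3 ppages; refcounts: pp0:2 pp1:2 pp2:2
Op 2: read(P1, v2) -> 49. No state change.
Op 3: write(P0, v1, 115). refcount(pp1)=2>1 -> COPY to pp3. 4 ppages; refcounts: pp0:2 pp1:1 pp2:2 pp3:1
Op 4: write(P1, v2, 181). refcount(pp2)=2>1 -> COPY to pp4. 5 ppages; refcounts: pp0:2 pp1:1 pp2:1 pp3:1 pp4:1
Op 5: write(P1, v0, 109). refcount(pp0)=2>1 -> COPY to pp5. 6 ppages; refcounts: pp0:1 pp1:1 pp2:1 pp3:1 pp4:1 pp5:1
Op 6: write(P0, v0, 182). refcount(pp0)=1 -> write in place. 6 ppages; refcounts: pp0:1 pp1:1 pp2:1 pp3:1 pp4:1 pp5:1
Op 7: write(P0, v1, 160). refcount(pp3)=1 -> write in place. 6 ppages; refcounts: pp0:1 pp1:1 pp2:1 pp3:1 pp4:1 pp5:1
P0: v1 -> pp3 = 160
P1: v1 -> pp1 = 22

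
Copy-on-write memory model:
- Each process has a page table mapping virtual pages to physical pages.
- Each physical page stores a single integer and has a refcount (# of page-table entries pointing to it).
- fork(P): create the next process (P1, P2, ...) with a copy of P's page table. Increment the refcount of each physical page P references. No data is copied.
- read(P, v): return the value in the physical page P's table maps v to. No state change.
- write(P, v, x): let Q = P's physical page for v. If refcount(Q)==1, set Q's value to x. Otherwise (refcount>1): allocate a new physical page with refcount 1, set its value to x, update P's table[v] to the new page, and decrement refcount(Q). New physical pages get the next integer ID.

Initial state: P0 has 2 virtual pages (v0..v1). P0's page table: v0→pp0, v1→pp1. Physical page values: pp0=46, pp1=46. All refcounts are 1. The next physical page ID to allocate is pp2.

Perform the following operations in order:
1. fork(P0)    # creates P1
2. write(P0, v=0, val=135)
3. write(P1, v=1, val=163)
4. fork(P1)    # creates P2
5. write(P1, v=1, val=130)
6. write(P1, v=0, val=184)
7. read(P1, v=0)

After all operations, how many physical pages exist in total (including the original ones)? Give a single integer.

Answer: 6

Derivation:
Op 1: fork(P0) -> P1. 2 ppages; refcounts: pp0:2 pp1:2
Op 2: write(P0, v0, 135). refcount(pp0)=2>1 -> COPY to pp2. 3 ppages; refcounts: pp0:1 pp1:2 pp2:1
Op 3: write(P1, v1, 163). refcount(pp1)=2>1 -> COPY to pp3. 4 ppages; refcounts: pp0:1 pp1:1 pp2:1 pp3:1
Op 4: fork(P1) -> P2. 4 ppages; refcounts: pp0:2 pp1:1 pp2:1 pp3:2
Op 5: write(P1, v1, 130). refcount(pp3)=2>1 -> COPY to pp4. 5 ppages; refcounts: pp0:2 pp1:1 pp2:1 pp3:1 pp4:1
Op 6: write(P1, v0, 184). refcount(pp0)=2>1 -> COPY to pp5. 6 ppages; refcounts: pp0:1 pp1:1 pp2:1 pp3:1 pp4:1 pp5:1
Op 7: read(P1, v0) -> 184. No state change.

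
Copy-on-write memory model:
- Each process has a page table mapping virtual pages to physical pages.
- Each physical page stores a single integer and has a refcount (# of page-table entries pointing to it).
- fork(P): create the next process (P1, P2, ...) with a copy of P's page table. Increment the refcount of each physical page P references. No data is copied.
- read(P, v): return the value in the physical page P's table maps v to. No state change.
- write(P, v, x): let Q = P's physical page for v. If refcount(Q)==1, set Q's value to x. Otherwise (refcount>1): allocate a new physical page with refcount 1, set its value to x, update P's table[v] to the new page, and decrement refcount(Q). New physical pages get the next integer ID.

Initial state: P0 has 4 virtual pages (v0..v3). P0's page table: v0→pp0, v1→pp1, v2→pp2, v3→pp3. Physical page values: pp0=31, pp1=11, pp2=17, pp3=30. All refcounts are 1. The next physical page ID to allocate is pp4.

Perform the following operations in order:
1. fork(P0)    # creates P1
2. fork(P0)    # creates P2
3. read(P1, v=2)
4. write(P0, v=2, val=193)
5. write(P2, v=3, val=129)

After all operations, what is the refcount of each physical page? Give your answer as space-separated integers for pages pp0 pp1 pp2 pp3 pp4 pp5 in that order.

Op 1: fork(P0) -> P1. 4 ppages; refcounts: pp0:2 pp1:2 pp2:2 pp3:2
Op 2: fork(P0) -> P2. 4 ppages; refcounts: pp0:3 pp1:3 pp2:3 pp3:3
Op 3: read(P1, v2) -> 17. No state change.
Op 4: write(P0, v2, 193). refcount(pp2)=3>1 -> COPY to pp4. 5 ppages; refcounts: pp0:3 pp1:3 pp2:2 pp3:3 pp4:1
Op 5: write(P2, v3, 129). refcount(pp3)=3>1 -> COPY to pp5. 6 ppages; refcounts: pp0:3 pp1:3 pp2:2 pp3:2 pp4:1 pp5:1

Answer: 3 3 2 2 1 1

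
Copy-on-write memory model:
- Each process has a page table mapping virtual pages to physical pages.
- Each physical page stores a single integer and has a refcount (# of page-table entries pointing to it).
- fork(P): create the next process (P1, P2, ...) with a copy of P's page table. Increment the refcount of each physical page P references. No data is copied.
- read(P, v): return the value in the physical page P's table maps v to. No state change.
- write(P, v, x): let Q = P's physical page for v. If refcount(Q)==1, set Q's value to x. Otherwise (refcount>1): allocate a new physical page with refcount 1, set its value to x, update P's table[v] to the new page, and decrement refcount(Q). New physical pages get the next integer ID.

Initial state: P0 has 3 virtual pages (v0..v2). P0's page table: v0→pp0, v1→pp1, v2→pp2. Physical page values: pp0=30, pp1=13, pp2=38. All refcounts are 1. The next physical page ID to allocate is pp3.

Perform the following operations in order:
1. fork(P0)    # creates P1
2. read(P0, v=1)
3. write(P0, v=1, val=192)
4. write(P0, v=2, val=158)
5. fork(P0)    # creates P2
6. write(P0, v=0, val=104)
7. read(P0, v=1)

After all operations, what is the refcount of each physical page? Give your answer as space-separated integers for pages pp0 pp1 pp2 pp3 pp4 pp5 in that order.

Op 1: fork(P0) -> P1. 3 ppages; refcounts: pp0:2 pp1:2 pp2:2
Op 2: read(P0, v1) -> 13. No state change.
Op 3: write(P0, v1, 192). refcount(pp1)=2>1 -> COPY to pp3. 4 ppages; refcounts: pp0:2 pp1:1 pp2:2 pp3:1
Op 4: write(P0, v2, 158). refcount(pp2)=2>1 -> COPY to pp4. 5 ppages; refcounts: pp0:2 pp1:1 pp2:1 pp3:1 pp4:1
Op 5: fork(P0) -> P2. 5 ppages; refcounts: pp0:3 pp1:1 pp2:1 pp3:2 pp4:2
Op 6: write(P0, v0, 104). refcount(pp0)=3>1 -> COPY to pp5. 6 ppages; refcounts: pp0:2 pp1:1 pp2:1 pp3:2 pp4:2 pp5:1
Op 7: read(P0, v1) -> 192. No state change.

Answer: 2 1 1 2 2 1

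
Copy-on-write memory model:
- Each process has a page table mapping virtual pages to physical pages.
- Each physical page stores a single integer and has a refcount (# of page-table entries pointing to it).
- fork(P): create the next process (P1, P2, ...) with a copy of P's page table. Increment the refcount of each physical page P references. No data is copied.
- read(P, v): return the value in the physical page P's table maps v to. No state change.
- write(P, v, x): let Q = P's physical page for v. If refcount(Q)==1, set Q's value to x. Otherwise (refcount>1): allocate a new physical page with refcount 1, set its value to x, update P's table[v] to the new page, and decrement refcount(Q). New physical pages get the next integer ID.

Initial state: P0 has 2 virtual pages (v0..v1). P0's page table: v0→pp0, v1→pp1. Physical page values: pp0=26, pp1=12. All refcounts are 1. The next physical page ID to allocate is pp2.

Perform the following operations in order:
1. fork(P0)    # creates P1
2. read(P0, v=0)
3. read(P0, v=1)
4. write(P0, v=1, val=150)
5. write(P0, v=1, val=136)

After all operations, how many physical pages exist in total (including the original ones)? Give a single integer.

Answer: 3

Derivation:
Op 1: fork(P0) -> P1. 2 ppages; refcounts: pp0:2 pp1:2
Op 2: read(P0, v0) -> 26. No state change.
Op 3: read(P0, v1) -> 12. No state change.
Op 4: write(P0, v1, 150). refcount(pp1)=2>1 -> COPY to pp2. 3 ppages; refcounts: pp0:2 pp1:1 pp2:1
Op 5: write(P0, v1, 136). refcount(pp2)=1 -> write in place. 3 ppages; refcounts: pp0:2 pp1:1 pp2:1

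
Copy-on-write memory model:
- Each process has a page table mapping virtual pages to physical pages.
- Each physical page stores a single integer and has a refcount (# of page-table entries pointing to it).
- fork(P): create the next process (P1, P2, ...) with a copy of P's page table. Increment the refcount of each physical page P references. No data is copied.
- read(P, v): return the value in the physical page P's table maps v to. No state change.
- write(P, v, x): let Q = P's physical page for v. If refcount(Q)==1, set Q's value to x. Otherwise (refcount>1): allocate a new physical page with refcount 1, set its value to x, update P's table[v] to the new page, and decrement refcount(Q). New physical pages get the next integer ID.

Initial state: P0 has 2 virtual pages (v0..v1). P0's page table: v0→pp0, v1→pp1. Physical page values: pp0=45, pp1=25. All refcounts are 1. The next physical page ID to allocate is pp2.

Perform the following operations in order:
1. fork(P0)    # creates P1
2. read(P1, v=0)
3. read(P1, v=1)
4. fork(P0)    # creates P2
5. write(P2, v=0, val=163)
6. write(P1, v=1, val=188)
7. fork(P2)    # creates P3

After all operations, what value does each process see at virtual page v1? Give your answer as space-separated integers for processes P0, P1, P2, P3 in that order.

Op 1: fork(P0) -> P1. 2 ppages; refcounts: pp0:2 pp1:2
Op 2: read(P1, v0) -> 45. No state change.
Op 3: read(P1, v1) -> 25. No state change.
Op 4: fork(P0) -> P2. 2 ppages; refcounts: pp0:3 pp1:3
Op 5: write(P2, v0, 163). refcount(pp0)=3>1 -> COPY to pp2. 3 ppages; refcounts: pp0:2 pp1:3 pp2:1
Op 6: write(P1, v1, 188). refcount(pp1)=3>1 -> COPY to pp3. 4 ppages; refcounts: pp0:2 pp1:2 pp2:1 pp3:1
Op 7: fork(P2) -> P3. 4 ppages; refcounts: pp0:2 pp1:3 pp2:2 pp3:1
P0: v1 -> pp1 = 25
P1: v1 -> pp3 = 188
P2: v1 -> pp1 = 25
P3: v1 -> pp1 = 25

Answer: 25 188 25 25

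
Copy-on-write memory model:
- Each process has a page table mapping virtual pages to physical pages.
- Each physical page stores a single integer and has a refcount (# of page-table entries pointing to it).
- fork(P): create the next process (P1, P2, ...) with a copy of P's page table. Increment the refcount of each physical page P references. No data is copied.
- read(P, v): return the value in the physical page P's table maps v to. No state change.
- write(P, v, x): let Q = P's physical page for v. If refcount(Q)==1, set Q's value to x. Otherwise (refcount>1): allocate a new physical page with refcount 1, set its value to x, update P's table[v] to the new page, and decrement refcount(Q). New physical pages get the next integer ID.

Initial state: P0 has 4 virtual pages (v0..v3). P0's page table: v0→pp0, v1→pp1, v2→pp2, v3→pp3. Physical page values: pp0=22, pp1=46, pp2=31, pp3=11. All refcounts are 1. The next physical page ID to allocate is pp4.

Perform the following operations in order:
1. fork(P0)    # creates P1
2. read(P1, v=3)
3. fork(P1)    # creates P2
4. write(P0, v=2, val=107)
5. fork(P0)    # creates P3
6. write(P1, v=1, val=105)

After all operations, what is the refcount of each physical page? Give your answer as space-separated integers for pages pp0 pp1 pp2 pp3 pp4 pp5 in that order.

Answer: 4 3 2 4 2 1

Derivation:
Op 1: fork(P0) -> P1. 4 ppages; refcounts: pp0:2 pp1:2 pp2:2 pp3:2
Op 2: read(P1, v3) -> 11. No state change.
Op 3: fork(P1) -> P2. 4 ppages; refcounts: pp0:3 pp1:3 pp2:3 pp3:3
Op 4: write(P0, v2, 107). refcount(pp2)=3>1 -> COPY to pp4. 5 ppages; refcounts: pp0:3 pp1:3 pp2:2 pp3:3 pp4:1
Op 5: fork(P0) -> P3. 5 ppages; refcounts: pp0:4 pp1:4 pp2:2 pp3:4 pp4:2
Op 6: write(P1, v1, 105). refcount(pp1)=4>1 -> COPY to pp5. 6 ppages; refcounts: pp0:4 pp1:3 pp2:2 pp3:4 pp4:2 pp5:1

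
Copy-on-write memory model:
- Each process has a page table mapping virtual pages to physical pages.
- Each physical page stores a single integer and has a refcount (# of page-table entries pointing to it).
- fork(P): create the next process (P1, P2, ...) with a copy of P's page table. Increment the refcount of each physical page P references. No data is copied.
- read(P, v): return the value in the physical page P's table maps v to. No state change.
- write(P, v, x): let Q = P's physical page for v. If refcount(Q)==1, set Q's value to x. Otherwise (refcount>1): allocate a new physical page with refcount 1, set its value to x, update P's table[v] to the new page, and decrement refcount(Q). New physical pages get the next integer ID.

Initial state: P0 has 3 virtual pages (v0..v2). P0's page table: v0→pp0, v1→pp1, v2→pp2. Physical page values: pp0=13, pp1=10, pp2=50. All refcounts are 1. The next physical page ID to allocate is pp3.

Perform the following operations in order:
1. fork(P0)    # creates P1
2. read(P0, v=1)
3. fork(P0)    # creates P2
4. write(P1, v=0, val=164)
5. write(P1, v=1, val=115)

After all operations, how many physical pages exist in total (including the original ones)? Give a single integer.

Op 1: fork(P0) -> P1. 3 ppages; refcounts: pp0:2 pp1:2 pp2:2
Op 2: read(P0, v1) -> 10. No state change.
Op 3: fork(P0) -> P2. 3 ppages; refcounts: pp0:3 pp1:3 pp2:3
Op 4: write(P1, v0, 164). refcount(pp0)=3>1 -> COPY to pp3. 4 ppages; refcounts: pp0:2 pp1:3 pp2:3 pp3:1
Op 5: write(P1, v1, 115). refcount(pp1)=3>1 -> COPY to pp4. 5 ppages; refcounts: pp0:2 pp1:2 pp2:3 pp3:1 pp4:1

Answer: 5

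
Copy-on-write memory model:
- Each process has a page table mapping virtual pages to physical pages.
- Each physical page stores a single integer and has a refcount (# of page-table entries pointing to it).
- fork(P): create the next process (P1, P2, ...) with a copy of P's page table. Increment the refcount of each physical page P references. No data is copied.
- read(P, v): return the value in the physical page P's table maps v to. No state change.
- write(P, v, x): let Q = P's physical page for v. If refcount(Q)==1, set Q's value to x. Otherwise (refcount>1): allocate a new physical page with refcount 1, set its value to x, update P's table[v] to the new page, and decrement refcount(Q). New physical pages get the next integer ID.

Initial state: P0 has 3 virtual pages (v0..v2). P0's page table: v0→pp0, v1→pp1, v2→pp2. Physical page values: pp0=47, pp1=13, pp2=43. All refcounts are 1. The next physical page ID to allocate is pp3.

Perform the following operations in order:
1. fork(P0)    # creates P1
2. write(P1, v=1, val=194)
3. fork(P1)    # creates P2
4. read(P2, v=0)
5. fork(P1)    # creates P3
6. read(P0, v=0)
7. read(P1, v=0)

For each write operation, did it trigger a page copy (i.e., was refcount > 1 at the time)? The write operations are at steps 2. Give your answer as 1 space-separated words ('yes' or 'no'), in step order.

Op 1: fork(P0) -> P1. 3 ppages; refcounts: pp0:2 pp1:2 pp2:2
Op 2: write(P1, v1, 194). refcount(pp1)=2>1 -> COPY to pp3. 4 ppages; refcounts: pp0:2 pp1:1 pp2:2 pp3:1
Op 3: fork(P1) -> P2. 4 ppages; refcounts: pp0:3 pp1:1 pp2:3 pp3:2
Op 4: read(P2, v0) -> 47. No state change.
Op 5: fork(P1) -> P3. 4 ppages; refcounts: pp0:4 pp1:1 pp2:4 pp3:3
Op 6: read(P0, v0) -> 47. No state change.
Op 7: read(P1, v0) -> 47. No state change.

yes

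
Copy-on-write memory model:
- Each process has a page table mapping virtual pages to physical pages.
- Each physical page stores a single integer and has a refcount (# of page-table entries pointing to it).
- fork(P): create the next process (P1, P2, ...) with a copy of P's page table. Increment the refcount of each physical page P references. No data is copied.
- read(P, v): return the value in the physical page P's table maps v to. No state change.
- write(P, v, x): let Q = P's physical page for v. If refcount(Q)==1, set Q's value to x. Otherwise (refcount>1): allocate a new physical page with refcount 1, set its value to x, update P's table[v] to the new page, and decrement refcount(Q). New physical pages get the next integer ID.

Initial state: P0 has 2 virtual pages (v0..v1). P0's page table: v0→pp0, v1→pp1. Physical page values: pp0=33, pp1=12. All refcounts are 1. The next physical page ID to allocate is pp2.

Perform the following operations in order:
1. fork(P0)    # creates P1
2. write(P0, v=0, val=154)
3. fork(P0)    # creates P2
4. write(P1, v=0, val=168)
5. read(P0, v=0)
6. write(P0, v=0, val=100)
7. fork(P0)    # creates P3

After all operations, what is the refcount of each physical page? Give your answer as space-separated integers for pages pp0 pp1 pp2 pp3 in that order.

Op 1: fork(P0) -> P1. 2 ppages; refcounts: pp0:2 pp1:2
Op 2: write(P0, v0, 154). refcount(pp0)=2>1 -> COPY to pp2. 3 ppages; refcounts: pp0:1 pp1:2 pp2:1
Op 3: fork(P0) -> P2. 3 ppages; refcounts: pp0:1 pp1:3 pp2:2
Op 4: write(P1, v0, 168). refcount(pp0)=1 -> write in place. 3 ppages; refcounts: pp0:1 pp1:3 pp2:2
Op 5: read(P0, v0) -> 154. No state change.
Op 6: write(P0, v0, 100). refcount(pp2)=2>1 -> COPY to pp3. 4 ppages; refcounts: pp0:1 pp1:3 pp2:1 pp3:1
Op 7: fork(P0) -> P3. 4 ppages; refcounts: pp0:1 pp1:4 pp2:1 pp3:2

Answer: 1 4 1 2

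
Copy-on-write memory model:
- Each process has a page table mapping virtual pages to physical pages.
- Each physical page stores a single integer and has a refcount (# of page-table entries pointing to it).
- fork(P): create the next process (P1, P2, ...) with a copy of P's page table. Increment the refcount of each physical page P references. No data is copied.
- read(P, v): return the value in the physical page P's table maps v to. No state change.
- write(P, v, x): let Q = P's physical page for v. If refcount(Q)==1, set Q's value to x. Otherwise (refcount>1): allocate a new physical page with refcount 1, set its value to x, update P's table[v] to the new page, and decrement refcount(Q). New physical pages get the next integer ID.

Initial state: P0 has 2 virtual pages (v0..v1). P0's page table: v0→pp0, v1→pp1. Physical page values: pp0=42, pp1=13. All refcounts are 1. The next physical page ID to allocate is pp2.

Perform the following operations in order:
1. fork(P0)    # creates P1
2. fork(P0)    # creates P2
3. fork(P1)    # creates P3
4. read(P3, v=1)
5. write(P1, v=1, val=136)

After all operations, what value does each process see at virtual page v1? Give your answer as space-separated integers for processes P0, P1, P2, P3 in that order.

Op 1: fork(P0) -> P1. 2 ppages; refcounts: pp0:2 pp1:2
Op 2: fork(P0) -> P2. 2 ppages; refcounts: pp0:3 pp1:3
Op 3: fork(P1) -> P3. 2 ppages; refcounts: pp0:4 pp1:4
Op 4: read(P3, v1) -> 13. No state change.
Op 5: write(P1, v1, 136). refcount(pp1)=4>1 -> COPY to pp2. 3 ppages; refcounts: pp0:4 pp1:3 pp2:1
P0: v1 -> pp1 = 13
P1: v1 -> pp2 = 136
P2: v1 -> pp1 = 13
P3: v1 -> pp1 = 13

Answer: 13 136 13 13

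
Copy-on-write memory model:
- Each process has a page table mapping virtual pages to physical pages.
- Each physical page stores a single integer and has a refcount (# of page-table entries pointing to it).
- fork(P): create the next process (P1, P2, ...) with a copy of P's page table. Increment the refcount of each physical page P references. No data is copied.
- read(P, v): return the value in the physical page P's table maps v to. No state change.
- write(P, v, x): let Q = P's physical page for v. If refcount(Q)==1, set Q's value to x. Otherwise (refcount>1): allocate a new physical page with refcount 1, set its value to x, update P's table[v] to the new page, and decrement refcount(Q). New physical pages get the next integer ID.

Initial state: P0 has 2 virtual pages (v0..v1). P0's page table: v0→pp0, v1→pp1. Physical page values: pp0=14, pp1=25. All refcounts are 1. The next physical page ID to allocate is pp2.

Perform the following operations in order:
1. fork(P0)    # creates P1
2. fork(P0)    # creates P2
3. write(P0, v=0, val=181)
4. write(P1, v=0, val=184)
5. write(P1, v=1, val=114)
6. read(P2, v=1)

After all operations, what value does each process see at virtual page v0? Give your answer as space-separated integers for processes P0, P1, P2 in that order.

Answer: 181 184 14

Derivation:
Op 1: fork(P0) -> P1. 2 ppages; refcounts: pp0:2 pp1:2
Op 2: fork(P0) -> P2. 2 ppages; refcounts: pp0:3 pp1:3
Op 3: write(P0, v0, 181). refcount(pp0)=3>1 -> COPY to pp2. 3 ppages; refcounts: pp0:2 pp1:3 pp2:1
Op 4: write(P1, v0, 184). refcount(pp0)=2>1 -> COPY to pp3. 4 ppages; refcounts: pp0:1 pp1:3 pp2:1 pp3:1
Op 5: write(P1, v1, 114). refcount(pp1)=3>1 -> COPY to pp4. 5 ppages; refcounts: pp0:1 pp1:2 pp2:1 pp3:1 pp4:1
Op 6: read(P2, v1) -> 25. No state change.
P0: v0 -> pp2 = 181
P1: v0 -> pp3 = 184
P2: v0 -> pp0 = 14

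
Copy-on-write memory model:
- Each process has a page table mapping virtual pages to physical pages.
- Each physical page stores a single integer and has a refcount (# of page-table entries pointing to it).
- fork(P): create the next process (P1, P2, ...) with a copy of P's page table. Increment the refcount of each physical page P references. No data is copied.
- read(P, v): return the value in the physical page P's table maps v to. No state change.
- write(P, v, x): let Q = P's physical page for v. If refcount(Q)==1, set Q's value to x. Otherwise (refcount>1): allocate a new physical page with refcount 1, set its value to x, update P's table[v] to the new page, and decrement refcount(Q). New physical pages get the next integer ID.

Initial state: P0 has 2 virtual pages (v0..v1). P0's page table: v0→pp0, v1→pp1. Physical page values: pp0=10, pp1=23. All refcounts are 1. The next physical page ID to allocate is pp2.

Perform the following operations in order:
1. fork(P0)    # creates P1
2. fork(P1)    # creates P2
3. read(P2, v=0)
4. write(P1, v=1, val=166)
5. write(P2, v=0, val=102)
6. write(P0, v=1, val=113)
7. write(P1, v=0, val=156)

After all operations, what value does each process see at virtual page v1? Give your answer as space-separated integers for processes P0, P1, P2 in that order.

Op 1: fork(P0) -> P1. 2 ppages; refcounts: pp0:2 pp1:2
Op 2: fork(P1) -> P2. 2 ppages; refcounts: pp0:3 pp1:3
Op 3: read(P2, v0) -> 10. No state change.
Op 4: write(P1, v1, 166). refcount(pp1)=3>1 -> COPY to pp2. 3 ppages; refcounts: pp0:3 pp1:2 pp2:1
Op 5: write(P2, v0, 102). refcount(pp0)=3>1 -> COPY to pp3. 4 ppages; refcounts: pp0:2 pp1:2 pp2:1 pp3:1
Op 6: write(P0, v1, 113). refcount(pp1)=2>1 -> COPY to pp4. 5 ppages; refcounts: pp0:2 pp1:1 pp2:1 pp3:1 pp4:1
Op 7: write(P1, v0, 156). refcount(pp0)=2>1 -> COPY to pp5. 6 ppages; refcounts: pp0:1 pp1:1 pp2:1 pp3:1 pp4:1 pp5:1
P0: v1 -> pp4 = 113
P1: v1 -> pp2 = 166
P2: v1 -> pp1 = 23

Answer: 113 166 23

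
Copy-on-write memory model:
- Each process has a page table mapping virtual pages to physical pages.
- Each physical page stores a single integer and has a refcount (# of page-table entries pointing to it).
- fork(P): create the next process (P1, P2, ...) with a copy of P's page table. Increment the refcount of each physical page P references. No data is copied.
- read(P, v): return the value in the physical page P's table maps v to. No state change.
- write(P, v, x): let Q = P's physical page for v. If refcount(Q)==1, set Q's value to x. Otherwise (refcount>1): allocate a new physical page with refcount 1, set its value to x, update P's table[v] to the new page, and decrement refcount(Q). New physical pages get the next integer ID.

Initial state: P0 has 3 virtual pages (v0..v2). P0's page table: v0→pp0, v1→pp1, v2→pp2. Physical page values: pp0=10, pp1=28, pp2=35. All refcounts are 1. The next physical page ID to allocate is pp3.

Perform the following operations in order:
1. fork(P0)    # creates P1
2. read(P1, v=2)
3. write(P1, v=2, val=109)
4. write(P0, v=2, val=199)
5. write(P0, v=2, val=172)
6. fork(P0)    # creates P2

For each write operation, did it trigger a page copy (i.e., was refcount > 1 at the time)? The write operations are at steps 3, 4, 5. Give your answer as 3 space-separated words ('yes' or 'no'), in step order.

Op 1: fork(P0) -> P1. 3 ppages; refcounts: pp0:2 pp1:2 pp2:2
Op 2: read(P1, v2) -> 35. No state change.
Op 3: write(P1, v2, 109). refcount(pp2)=2>1 -> COPY to pp3. 4 ppages; refcounts: pp0:2 pp1:2 pp2:1 pp3:1
Op 4: write(P0, v2, 199). refcount(pp2)=1 -> write in place. 4 ppages; refcounts: pp0:2 pp1:2 pp2:1 pp3:1
Op 5: write(P0, v2, 172). refcount(pp2)=1 -> write in place. 4 ppages; refcounts: pp0:2 pp1:2 pp2:1 pp3:1
Op 6: fork(P0) -> P2. 4 ppages; refcounts: pp0:3 pp1:3 pp2:2 pp3:1

yes no no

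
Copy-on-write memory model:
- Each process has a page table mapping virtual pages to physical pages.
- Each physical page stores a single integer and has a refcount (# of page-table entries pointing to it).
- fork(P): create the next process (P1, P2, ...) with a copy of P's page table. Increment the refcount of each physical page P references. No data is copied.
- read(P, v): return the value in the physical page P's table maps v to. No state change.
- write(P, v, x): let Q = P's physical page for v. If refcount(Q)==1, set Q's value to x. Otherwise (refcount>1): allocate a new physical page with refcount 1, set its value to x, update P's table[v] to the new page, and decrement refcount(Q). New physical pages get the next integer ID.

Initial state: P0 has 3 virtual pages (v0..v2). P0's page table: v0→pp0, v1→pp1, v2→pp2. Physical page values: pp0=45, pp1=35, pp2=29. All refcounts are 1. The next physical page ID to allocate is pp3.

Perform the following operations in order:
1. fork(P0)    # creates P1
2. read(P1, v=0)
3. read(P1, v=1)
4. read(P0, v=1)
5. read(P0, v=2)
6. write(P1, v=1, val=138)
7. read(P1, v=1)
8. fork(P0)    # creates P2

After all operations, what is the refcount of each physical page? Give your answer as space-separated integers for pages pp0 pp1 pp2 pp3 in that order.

Answer: 3 2 3 1

Derivation:
Op 1: fork(P0) -> P1. 3 ppages; refcounts: pp0:2 pp1:2 pp2:2
Op 2: read(P1, v0) -> 45. No state change.
Op 3: read(P1, v1) -> 35. No state change.
Op 4: read(P0, v1) -> 35. No state change.
Op 5: read(P0, v2) -> 29. No state change.
Op 6: write(P1, v1, 138). refcount(pp1)=2>1 -> COPY to pp3. 4 ppages; refcounts: pp0:2 pp1:1 pp2:2 pp3:1
Op 7: read(P1, v1) -> 138. No state change.
Op 8: fork(P0) -> P2. 4 ppages; refcounts: pp0:3 pp1:2 pp2:3 pp3:1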